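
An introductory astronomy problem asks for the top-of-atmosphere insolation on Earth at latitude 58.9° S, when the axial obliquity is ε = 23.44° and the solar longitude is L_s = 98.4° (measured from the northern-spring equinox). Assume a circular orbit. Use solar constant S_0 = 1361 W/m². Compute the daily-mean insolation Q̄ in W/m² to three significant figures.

Q̄ ≈ 30.8 W/m²

Solar declination: sin δ = sin ε · sin L_s = sin 23.44° × sin 98.4° = 0.39352, so δ = +23.174°.
cos h₀ = −tan(-58.9°) tan(+23.174°) = 0.7096, h₀ = 0.7819 rad.
Bracket: h₀ sin ϕ sin δ + cos ϕ cos δ sin h₀ = 0.7819×-0.85627×0.39352 + 0.51653×0.91932×0.70460 = -0.263469 + 0.334584 = 0.071115.
Q̄ = (S_0/π) × [bracket] = (1361/π) × 0.071115 = 30.81 W/m².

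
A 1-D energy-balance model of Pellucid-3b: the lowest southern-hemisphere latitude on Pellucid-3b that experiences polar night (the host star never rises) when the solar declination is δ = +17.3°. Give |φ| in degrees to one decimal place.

|φ| = 72.7°

Polar night requires cos H₀ = −tan φ tan δ ≥ 1, i.e. tan φ tan δ ≤ −1.
The boundary is |tan φ| · |tan δ| = 1, so |φ| = 90° − |δ| = 90° − 17.3° = 72.7° in the southern hemisphere.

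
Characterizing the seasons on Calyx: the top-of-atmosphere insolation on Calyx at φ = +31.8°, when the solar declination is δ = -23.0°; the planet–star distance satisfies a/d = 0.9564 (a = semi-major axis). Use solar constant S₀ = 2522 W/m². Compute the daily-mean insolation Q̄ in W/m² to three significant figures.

cos H₀ = −tan(+31.8°) tan(-23.000°) = 0.2632, H₀ = 1.3045 rad.
Bracket: H₀ sin φ sin δ + cos φ cos δ sin H₀ = 1.3045×0.52696×-0.39073 + 0.84989×0.92050×0.96475 = -0.268595 + 0.754747 = 0.486152.
Inverse-square distance factor (a/d)² = 0.9564² = 0.914701.
Q̄ = (S₀/π) × 0.914701 × [bracket] = (2522/π) × 0.914701 × 0.486152 = 357.0 W/m².

Q̄ ≈ 357 W/m²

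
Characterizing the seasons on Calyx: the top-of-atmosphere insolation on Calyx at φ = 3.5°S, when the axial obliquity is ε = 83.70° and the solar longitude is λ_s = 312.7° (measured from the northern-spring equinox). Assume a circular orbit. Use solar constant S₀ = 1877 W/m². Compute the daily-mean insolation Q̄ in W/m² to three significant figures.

Solar declination: sin δ = sin ε · sin λ_s = sin 83.70° × sin 312.7° = -0.73048, so δ = -46.926°.
cos H₀ = −tan(-3.5°) tan(-46.926°) = -0.0654, H₀ = 1.6363 rad.
Bracket: H₀ sin φ sin δ + cos φ cos δ sin H₀ = 1.6363×-0.06105×-0.73048 + 0.99813×0.68294×0.99786 = 0.072972 + 0.680204 = 0.753176.
Q̄ = (S₀/π) × [bracket] = (1877/π) × 0.753176 = 450.0 W/m².

Q̄ ≈ 450 W/m²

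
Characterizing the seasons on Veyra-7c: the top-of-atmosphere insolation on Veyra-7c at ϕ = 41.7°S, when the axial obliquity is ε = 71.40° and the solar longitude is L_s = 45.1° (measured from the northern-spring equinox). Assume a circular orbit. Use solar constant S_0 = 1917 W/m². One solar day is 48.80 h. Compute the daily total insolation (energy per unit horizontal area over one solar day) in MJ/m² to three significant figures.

4.79 MJ/m²

Solar declination: sin δ = sin ε · sin L_s = sin 71.40° × sin 45.1° = 0.67134, so δ = +42.171°.
cos h₀ = −tan(-41.7°) tan(+42.171°) = 0.8071, h₀ = 0.6317 rad.
Bracket: h₀ sin ϕ sin δ + cos ϕ cos δ sin h₀ = 0.6317×-0.66523×0.67134 + 0.74664×0.74115×0.59048 = -0.282114 + 0.326755 = 0.044641.
Q̄ = (S_0/π) × [bracket] = (1917/π) × 0.044641 = 27.240 W/m².
Daily total = Q̄ × 48.80 h × 3600 s/h = 27.240 × 48.80 × 3600 / 10⁶ = 4.786 MJ/m².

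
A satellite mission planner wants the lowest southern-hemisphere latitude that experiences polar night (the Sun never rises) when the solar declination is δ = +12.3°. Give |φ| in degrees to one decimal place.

Polar night requires cos H₀ = −tan φ tan δ ≥ 1, i.e. tan φ tan δ ≤ −1.
The boundary is |tan φ| · |tan δ| = 1, so |φ| = 90° − |δ| = 90° − 12.3° = 77.7° in the southern hemisphere.

|φ| = 77.7°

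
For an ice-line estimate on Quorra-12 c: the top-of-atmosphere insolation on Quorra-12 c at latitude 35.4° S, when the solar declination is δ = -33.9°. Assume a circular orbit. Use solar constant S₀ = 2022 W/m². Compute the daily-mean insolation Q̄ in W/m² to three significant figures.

cos H₀ = −tan(-35.4°) tan(-33.900°) = -0.4775, H₀ = 2.0687 rad.
Bracket: H₀ sin φ sin δ + cos φ cos δ sin H₀ = 2.0687×-0.57928×-0.55775 + 0.81513×0.83001×0.87861 = 0.668383 + 0.594438 = 1.262821.
Q̄ = (S₀/π) × [bracket] = (2022/π) × 1.262821 = 812.8 W/m².

Q̄ ≈ 813 W/m²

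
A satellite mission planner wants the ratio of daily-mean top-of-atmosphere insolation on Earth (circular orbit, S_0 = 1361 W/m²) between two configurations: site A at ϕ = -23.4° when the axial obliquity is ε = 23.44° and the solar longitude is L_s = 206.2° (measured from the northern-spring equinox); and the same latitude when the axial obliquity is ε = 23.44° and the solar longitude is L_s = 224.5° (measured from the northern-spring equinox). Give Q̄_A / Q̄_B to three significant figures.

— Configuration A (ϕ=-23.4°):
Solar declination: sin δ = sin ε · sin L_s = sin 23.44° × sin 206.2° = -0.17563, so δ = -10.115°.
cos h₀ = −tan(-23.4°) tan(-10.115°) = -0.0772, h₀ = 1.6481 rad.
Bracket: h₀ sin ϕ sin δ + cos ϕ cos δ sin h₀ = 1.6481×-0.39715×-0.17563 + 0.91775×0.98446×0.99702 = 0.114957 + 0.900796 = 1.015753.
Q̄ = (S_0/π) × [bracket] = (1361/π) × 1.015753 = 440.04 W/m².
— Configuration B (ϕ=-23.4°):
Solar declination: sin δ = sin ε · sin L_s = sin 23.44° × sin 224.5° = -0.27881, so δ = -16.189°.
cos h₀ = −tan(-23.4°) tan(-16.189°) = -0.1256, h₀ = 1.6968 rad.
Bracket: h₀ sin ϕ sin δ + cos ϕ cos δ sin h₀ = 1.6968×-0.39715×-0.27881 + 0.91775×0.96035×0.99208 = 0.187886 + 0.874381 = 1.062267.
Q̄ = (S_0/π) × [bracket] = (1361/π) × 1.062267 = 460.20 W/m².
Ratio Q̄_A / Q̄_B = 440.04 / 460.20 = 0.9562.

Q̄_A / Q̄_B ≈ 0.956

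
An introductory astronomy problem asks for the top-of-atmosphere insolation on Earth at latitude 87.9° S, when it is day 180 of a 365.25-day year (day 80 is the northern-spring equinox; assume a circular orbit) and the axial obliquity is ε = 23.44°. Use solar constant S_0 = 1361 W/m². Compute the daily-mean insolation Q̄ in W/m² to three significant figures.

Q̄ ≈ 0.00 W/m²

Solar longitude: L_s = 360° × (180 − 80)/365.25 = 98.563°.
sin δ = sin 23.44° × sin 98.563° = 0.39335, so δ = +23.163°.
cos h₀ = −tan(-87.9°) tan(+23.163°) = 11.6680 ≥ 1 ⇒ polar night, h₀ = 0 and Q̄ = 0.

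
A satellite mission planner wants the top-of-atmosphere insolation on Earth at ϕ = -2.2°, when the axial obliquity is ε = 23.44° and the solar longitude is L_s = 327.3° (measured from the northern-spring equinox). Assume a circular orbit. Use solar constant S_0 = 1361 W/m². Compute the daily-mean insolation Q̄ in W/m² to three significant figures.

Solar declination: sin δ = sin ε · sin L_s = sin 23.44° × sin 327.3° = -0.21490, so δ = -12.410°.
cos h₀ = −tan(-2.2°) tan(-12.410°) = -0.0085, h₀ = 1.5792 rad.
Bracket: h₀ sin ϕ sin δ + cos ϕ cos δ sin h₀ = 1.5792×-0.03839×-0.21490 + 0.99926×0.97664×0.99996 = 0.013028 + 0.975878 = 0.988906.
Q̄ = (S_0/π) × [bracket] = (1361/π) × 0.988906 = 428.4 W/m².

Q̄ ≈ 428 W/m²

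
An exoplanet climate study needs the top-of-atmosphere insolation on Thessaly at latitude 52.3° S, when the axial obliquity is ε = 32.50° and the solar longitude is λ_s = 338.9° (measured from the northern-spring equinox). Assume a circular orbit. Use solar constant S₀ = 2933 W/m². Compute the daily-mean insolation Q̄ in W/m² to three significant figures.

Q̄ ≈ 803 W/m²

Solar declination: sin δ = sin ε · sin λ_s = sin 32.50° × sin 338.9° = -0.19343, so δ = -11.153°.
cos H₀ = −tan(-52.3°) tan(-11.153°) = -0.2551, H₀ = 1.8287 rad.
Bracket: H₀ sin φ sin δ + cos φ cos δ sin H₀ = 1.8287×-0.79122×-0.19343 + 0.61153×0.98111×0.96692 = 0.279875 + 0.580131 = 0.860006.
Q̄ = (S₀/π) × [bracket] = (2933/π) × 0.860006 = 802.9 W/m².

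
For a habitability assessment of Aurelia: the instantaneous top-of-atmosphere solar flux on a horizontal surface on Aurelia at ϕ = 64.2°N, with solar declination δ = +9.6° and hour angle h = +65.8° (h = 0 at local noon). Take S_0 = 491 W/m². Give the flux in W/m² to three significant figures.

160 W/m²

cos θ_z = sin ϕ sin δ + cos ϕ cos δ cos h = 0.150145 + 0.175913 = 0.326058.
Flux = S_0 · cos θ_z = 491 × 0.326058 = 160.1 W/m².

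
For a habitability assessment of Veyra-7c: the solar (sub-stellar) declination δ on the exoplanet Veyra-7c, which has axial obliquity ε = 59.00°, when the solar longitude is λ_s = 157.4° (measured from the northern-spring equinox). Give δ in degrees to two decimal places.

sin δ = sin ε · sin λ_s = sin 59.00° × sin 157.4° = 0.329405.
δ = arcsin(0.329405) = +19.23°.

δ = +19.23°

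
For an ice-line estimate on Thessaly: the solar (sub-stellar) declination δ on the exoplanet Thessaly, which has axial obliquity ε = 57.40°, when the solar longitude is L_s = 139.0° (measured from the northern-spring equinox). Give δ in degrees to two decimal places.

δ = +33.55°

sin δ = sin ε · sin L_s = sin 57.40° × sin 139.0° = 0.552699.
δ = arcsin(0.552699) = +33.55°.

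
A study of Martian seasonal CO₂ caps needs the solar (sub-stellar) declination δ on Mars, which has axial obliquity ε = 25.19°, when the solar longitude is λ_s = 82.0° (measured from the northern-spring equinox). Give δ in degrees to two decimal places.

δ = +24.93°

sin δ = sin ε · sin λ_s = sin 25.19° × sin 82.0° = 0.421479.
δ = arcsin(0.421479) = +24.93°.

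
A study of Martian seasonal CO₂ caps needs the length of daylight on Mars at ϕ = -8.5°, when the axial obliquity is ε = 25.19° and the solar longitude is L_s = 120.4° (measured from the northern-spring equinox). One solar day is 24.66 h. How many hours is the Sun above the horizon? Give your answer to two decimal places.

Solar declination: sin δ = sin ε · sin L_s = sin 25.19° × sin 120.4° = 0.36710, so δ = +21.537°.
cos h₀ = −tan ϕ · tan δ = −tan(-8.5°) × tan(+21.537°) = 0.0590, so h₀ = 1.5118 rad = 86.62°.
Daylight = 2h₀/(2π) × 24.66 h = (1.5118/π) × 24.66 = 11.87 h.

11.87 h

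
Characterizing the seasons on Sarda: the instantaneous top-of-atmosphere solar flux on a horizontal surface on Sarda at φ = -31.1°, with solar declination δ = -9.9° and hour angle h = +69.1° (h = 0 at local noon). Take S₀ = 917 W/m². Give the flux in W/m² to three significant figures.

cos θ_z = sin φ sin δ + cos φ cos δ cos h = 0.088807 + 0.300914 = 0.389721.
Flux = S₀ · cos θ_z = 917 × 0.389721 = 357.4 W/m².

357 W/m²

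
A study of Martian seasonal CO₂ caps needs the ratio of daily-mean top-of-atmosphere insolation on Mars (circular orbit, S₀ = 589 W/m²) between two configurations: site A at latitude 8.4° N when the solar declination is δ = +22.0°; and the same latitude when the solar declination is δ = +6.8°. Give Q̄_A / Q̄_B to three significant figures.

Q̄_A / Q̄_B ≈ 0.995

— Configuration A (φ=+8.4°):
cos H₀ = −tan(+8.4°) tan(+22.000°) = -0.0597, H₀ = 1.6305 rad.
Bracket: H₀ sin φ sin δ + cos φ cos δ sin H₀ = 1.6305×0.14608×0.37461 + 0.98927×0.92718×0.99822 = 0.089226 + 0.915599 = 1.004825.
Q̄ = (S₀/π) × [bracket] = (589/π) × 1.004825 = 188.39 W/m².
— Configuration B (φ=+8.4°):
cos H₀ = −tan(+8.4°) tan(+6.800°) = -0.0176, H₀ = 1.5884 rad.
Bracket: H₀ sin φ sin δ + cos φ cos δ sin H₀ = 1.5884×0.14608×0.11840 + 0.98927×0.99297×0.99984 = 0.027473 + 0.982158 = 1.009631.
Q̄ = (S₀/π) × [bracket] = (589/π) × 1.009631 = 189.29 W/m².
Ratio Q̄_A / Q̄_B = 188.39 / 189.29 = 0.9952.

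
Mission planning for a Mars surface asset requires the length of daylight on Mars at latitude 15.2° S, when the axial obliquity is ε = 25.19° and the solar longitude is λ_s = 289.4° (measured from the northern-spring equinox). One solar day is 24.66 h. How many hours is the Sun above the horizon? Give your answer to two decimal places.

13.27 h

Solar declination: sin δ = sin ε · sin λ_s = sin 25.19° × sin 289.4° = -0.40146, so δ = -23.669°.
cos H₀ = −tan φ · tan δ = −tan(-15.2°) × tan(-23.669°) = -0.1191, so H₀ = 1.6902 rad = 96.84°.
Daylight = 2H₀/(2π) × 24.66 h = (1.6902/π) × 24.66 = 13.27 h.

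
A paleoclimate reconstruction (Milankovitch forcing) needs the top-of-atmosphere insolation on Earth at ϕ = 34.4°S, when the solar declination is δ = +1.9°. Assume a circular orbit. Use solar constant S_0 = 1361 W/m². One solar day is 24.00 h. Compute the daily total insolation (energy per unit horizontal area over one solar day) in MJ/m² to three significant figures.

29.8 MJ/m²

cos h₀ = −tan(-34.4°) tan(+1.900°) = 0.0227, h₀ = 1.5481 rad.
Bracket: h₀ sin ϕ sin δ + cos ϕ cos δ sin h₀ = 1.5481×-0.56497×0.03316 + 0.82511×0.99945×0.99974 = -0.029003 + 0.824442 = 0.795439.
Q̄ = (S_0/π) × [bracket] = (1361/π) × 0.795439 = 344.60 W/m².
Daily total = Q̄ × 24.00 h × 3600 s/h = 344.60 × 24.00 × 3600 / 10⁶ = 29.77 MJ/m².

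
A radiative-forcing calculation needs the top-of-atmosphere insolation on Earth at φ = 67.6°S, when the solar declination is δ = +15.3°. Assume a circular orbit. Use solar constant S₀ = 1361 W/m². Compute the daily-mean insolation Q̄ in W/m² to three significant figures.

Q̄ ≈ 29.8 W/m²

cos H₀ = −tan(-67.6°) tan(+15.300°) = 0.6637, H₀ = 0.8450 rad.
Bracket: H₀ sin φ sin δ + cos φ cos δ sin H₀ = 0.8450×-0.92455×0.26387 + 0.38107×0.96456×0.74797 = -0.206147 + 0.274928 = 0.068781.
Q̄ = (S₀/π) × [bracket] = (1361/π) × 0.068781 = 29.80 W/m².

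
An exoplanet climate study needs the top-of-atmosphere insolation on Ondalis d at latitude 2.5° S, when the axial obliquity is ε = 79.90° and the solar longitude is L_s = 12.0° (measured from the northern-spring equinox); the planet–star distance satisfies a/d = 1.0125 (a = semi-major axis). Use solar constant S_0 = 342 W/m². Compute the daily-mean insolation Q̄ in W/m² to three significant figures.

Solar declination: sin δ = sin ε · sin L_s = sin 79.90° × sin 12.0° = 0.20469, so δ = +11.811°.
cos h₀ = −tan(-2.5°) tan(+11.811°) = 0.0091, h₀ = 1.5617 rad.
Bracket: h₀ sin ϕ sin δ + cos ϕ cos δ sin h₀ = 1.5617×-0.04362×0.20469 + 0.99905×0.97883×0.99996 = -0.013944 + 0.977861 = 0.963917.
Inverse-square distance factor (a/d)² = 1.0125² = 1.025156.
Q̄ = (S_0/π) × 1.025156 × [bracket] = (342/π) × 1.025156 × 0.963917 = 107.6 W/m².

Q̄ ≈ 108 W/m²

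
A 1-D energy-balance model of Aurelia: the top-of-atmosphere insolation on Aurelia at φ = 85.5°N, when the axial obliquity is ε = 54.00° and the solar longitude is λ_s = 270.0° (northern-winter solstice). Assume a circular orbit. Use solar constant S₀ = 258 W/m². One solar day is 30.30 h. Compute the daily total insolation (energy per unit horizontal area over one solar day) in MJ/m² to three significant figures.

0.00 MJ/m²

Solar declination: sin δ = sin ε · sin λ_s = sin 54.00° × sin 270.0° = -0.80902, so δ = -54.000°.
cos H₀ = −tan(+85.5°) tan(-54.000°) = 17.4886 ≥ 1 ⇒ polar night, H₀ = 0 and Q̄ = 0.
Daily total = Q̄ × 30.30 h × 3600 s/h = 0.00 MJ/m².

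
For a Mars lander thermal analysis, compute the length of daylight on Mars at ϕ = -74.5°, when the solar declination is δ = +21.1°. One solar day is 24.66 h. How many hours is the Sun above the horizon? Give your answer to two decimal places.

0.00 h

cos h₀ = −tan ϕ · tan δ = 1.3914 ≥ 1, so the Sun never rises (polar night) and h₀ = 0.
Daylight = 2h₀/(2π) × 24.66 h = (0.0000/π) × 24.66 = 0.00 h.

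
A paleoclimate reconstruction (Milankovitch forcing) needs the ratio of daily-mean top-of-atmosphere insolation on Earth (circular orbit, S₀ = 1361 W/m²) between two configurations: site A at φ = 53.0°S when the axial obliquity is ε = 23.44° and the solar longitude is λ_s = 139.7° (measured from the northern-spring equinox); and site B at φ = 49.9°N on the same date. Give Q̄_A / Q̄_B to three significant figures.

— Configuration A (φ=-53.0°):
Solar declination: sin δ = sin ε · sin λ_s = sin 23.44° × sin 139.7° = 0.25729, so δ = +14.909°.
cos H₀ = −tan(-53.0°) tan(+14.909°) = 0.3533, H₀ = 1.2097 rad.
Bracket: H₀ sin φ sin δ + cos φ cos δ sin H₀ = 1.2097×-0.79864×0.25729 + 0.60182×0.96634×0.93550 = -0.248572 + 0.544052 = 0.295480.
Q̄ = (S₀/π) × [bracket] = (1361/π) × 0.295480 = 128.01 W/m².
— Configuration B (φ=+49.9°):
cos H₀ = −tan(+49.9°) tan(+14.909°) = -0.3162, H₀ = 1.8925 rad.
Bracket: H₀ sin φ sin δ + cos φ cos δ sin H₀ = 1.8925×0.76492×0.25729 + 0.64412×0.96634×0.94870 = 0.372456 + 0.590508 = 0.962964.
Q̄ = (S₀/π) × [bracket] = (1361/π) × 0.962964 = 417.18 W/m².
Ratio Q̄_A / Q̄_B = 128.01 / 417.18 = 0.3068.

Q̄_A / Q̄_B ≈ 0.307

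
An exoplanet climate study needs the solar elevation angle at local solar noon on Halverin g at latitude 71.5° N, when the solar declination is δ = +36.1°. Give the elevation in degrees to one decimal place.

At local noon the hour angle is zero, so the zenith angle equals |ϕ − δ| = |+71.5° − (+36.100°)| = 35.400°.
Elevation = 90° − 35.400° = 54.6°.

54.6°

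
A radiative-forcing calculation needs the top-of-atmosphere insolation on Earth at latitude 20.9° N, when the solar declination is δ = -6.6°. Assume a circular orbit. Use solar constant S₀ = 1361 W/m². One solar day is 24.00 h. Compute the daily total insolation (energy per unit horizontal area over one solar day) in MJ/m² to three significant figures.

cos H₀ = −tan(+20.9°) tan(-6.600°) = 0.0442, H₀ = 1.5266 rad.
Bracket: H₀ sin φ sin δ + cos φ cos δ sin H₀ = 1.5266×0.35674×-0.11494 + 0.93420×0.99337×0.99902 = -0.062596 + 0.927097 = 0.864501.
Q̄ = (S₀/π) × [bracket] = (1361/π) × 0.864501 = 374.52 W/m².
Daily total = Q̄ × 24.00 h × 3600 s/h = 374.52 × 24.00 × 3600 / 10⁶ = 32.36 MJ/m².

32.4 MJ/m²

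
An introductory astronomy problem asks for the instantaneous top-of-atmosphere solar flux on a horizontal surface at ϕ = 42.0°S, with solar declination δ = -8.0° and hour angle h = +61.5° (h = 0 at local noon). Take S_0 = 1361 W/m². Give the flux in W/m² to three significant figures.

cos θ_z = sin ϕ sin δ + cos ϕ cos δ cos h = 0.093125 + 0.351147 = 0.444272.
Flux = S_0 · cos θ_z = 1361 × 0.444272 = 604.7 W/m².

605 W/m²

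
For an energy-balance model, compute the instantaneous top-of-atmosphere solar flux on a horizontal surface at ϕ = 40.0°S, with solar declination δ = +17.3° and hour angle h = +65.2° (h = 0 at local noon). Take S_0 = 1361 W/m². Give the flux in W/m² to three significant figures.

157 W/m²

cos θ_z = sin ϕ sin δ + cos ϕ cos δ cos h = -0.191149 + 0.306783 = 0.115634.
Flux = S_0 · cos θ_z = 1361 × 0.115634 = 157.4 W/m².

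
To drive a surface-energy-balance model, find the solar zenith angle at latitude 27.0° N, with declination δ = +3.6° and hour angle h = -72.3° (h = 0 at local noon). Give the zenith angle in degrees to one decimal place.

cos θ_z = sin ϕ sin δ + cos ϕ cos δ cos h = 0.028506 + 0.270361 = 0.298867.
θ_z = arccos(0.298867) = 72.6°.

θ_z = 72.6°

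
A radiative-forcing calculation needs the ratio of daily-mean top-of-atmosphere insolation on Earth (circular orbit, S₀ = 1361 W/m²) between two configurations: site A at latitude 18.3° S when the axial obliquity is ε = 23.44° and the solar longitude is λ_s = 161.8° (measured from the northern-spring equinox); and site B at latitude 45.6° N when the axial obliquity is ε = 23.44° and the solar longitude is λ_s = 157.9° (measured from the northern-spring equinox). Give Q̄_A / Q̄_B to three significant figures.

Q̄_A / Q̄_B ≈ 1.02

— Configuration A (φ=-18.3°):
Solar declination: sin δ = sin ε · sin λ_s = sin 23.44° × sin 161.8° = 0.12424, so δ = +7.137°.
cos H₀ = −tan(-18.3°) tan(+7.137°) = 0.0414, H₀ = 1.5294 rad.
Bracket: H₀ sin φ sin δ + cos φ cos δ sin H₀ = 1.5294×-0.31399×0.12424 + 0.94943×0.99225×0.99914 = -0.059662 + 0.941262 = 0.881600.
Q̄ = (S₀/π) × [bracket] = (1361/π) × 0.881600 = 381.93 W/m².
— Configuration B (φ=+45.6°):
Solar declination: sin δ = sin ε · sin λ_s = sin 23.44° × sin 157.9° = 0.14966, so δ = +8.607°.
cos H₀ = −tan(+45.6°) tan(+8.607°) = -0.1546, H₀ = 1.7260 rad.
Bracket: H₀ sin φ sin δ + cos φ cos δ sin H₀ = 1.7260×0.71447×0.14966 + 0.69966×0.98874×0.98798 = 0.184557 + 0.683467 = 0.868024.
Q̄ = (S₀/π) × [bracket] = (1361/π) × 0.868024 = 376.05 W/m².
Ratio Q̄_A / Q̄_B = 381.93 / 376.05 = 1.016.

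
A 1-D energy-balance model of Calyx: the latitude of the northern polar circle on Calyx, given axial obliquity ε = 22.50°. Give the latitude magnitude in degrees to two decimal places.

The polar circle is the lowest latitude that experiences at least one full rotation of continuous daylight at the northern-summer solstice; it lies at |ϕ| = 90° − ε = 90° − 22.50° = 67.50°.

67.50°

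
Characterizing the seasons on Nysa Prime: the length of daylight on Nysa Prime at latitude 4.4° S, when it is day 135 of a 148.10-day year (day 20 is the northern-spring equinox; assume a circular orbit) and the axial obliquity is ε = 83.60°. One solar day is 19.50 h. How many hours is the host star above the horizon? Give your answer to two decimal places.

12.16 h

Solar longitude: λ_s = 360° × (135 − 20)/148.10 = 279.541°.
sin δ = sin 83.60° × sin 279.541° = -0.98002, so δ = -78.528°.
cos H₀ = −tan φ · tan δ = −tan(-4.4°) × tan(-78.528°) = -0.3791, so H₀ = 1.9597 rad = 112.28°.
Daylight = 2H₀/(2π) × 19.50 h = (1.9597/π) × 19.50 = 12.16 h.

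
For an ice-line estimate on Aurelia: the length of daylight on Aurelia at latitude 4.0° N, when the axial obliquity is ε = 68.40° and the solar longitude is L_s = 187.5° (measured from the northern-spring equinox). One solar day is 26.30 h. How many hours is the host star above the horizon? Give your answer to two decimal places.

13.08 h

Solar declination: sin δ = sin ε · sin L_s = sin 68.40° × sin 187.5° = -0.12136, so δ = -6.971°.
cos h₀ = −tan ϕ · tan δ = −tan(+4.0°) × tan(-6.971°) = 0.0085, so h₀ = 1.5622 rad = 89.51°.
Daylight = 2h₀/(2π) × 26.30 h = (1.5622/π) × 26.30 = 13.08 h.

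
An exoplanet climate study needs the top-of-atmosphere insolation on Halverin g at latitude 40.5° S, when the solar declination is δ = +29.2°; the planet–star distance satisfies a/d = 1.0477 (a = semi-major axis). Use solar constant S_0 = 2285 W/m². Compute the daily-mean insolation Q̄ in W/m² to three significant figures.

Q̄ ≈ 194 W/m²

cos h₀ = −tan(-40.5°) tan(+29.200°) = 0.4773, h₀ = 1.0732 rad.
Bracket: h₀ sin ϕ sin δ + cos ϕ cos δ sin h₀ = 1.0732×-0.64945×0.48786 + 0.76041×0.87292×0.87872 = -0.340033 + 0.583274 = 0.243241.
Inverse-square distance factor (a/d)² = 1.0477² = 1.097675.
Q̄ = (S_0/π) × 1.097675 × [bracket] = (2285/π) × 1.097675 × 0.243241 = 194.2 W/m².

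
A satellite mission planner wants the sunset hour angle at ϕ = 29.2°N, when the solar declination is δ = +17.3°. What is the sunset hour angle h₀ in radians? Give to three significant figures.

h₀ = 1.75 rad

cos h₀ = −tan ϕ · tan δ = −tan(+29.2°) × tan(+17.300°) = -0.1741, so h₀ = 1.7458 rad = 100.02°.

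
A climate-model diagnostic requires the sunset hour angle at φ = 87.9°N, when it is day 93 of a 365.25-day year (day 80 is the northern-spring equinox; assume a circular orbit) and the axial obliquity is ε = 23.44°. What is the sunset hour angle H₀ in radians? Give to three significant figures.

H₀ = 3.14 rad

Solar longitude: λ_s = 360° × (93 − 80)/365.25 = 12.813°.
sin δ = sin 23.44° × sin 12.813° = 0.08822, so δ = +5.061°.
Sunrise equation: cos H₀ = −tan φ · tan δ = -2.4153 ≤ −1, so the Sun never sets (polar day) and H₀ = π.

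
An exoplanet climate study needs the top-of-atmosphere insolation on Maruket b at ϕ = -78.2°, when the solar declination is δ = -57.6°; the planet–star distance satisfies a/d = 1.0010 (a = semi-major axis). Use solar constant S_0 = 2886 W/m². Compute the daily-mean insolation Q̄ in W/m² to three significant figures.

cos h₀ = −tan(-78.2°) tan(-57.600°) = -7.5427 ≤ −1 ⇒ polar day, h₀ = π.
Bracket: h₀ sin ϕ sin δ + cos ϕ cos δ sin h₀ = 3.1416×-0.97887×-0.84433 + 0.20450×0.53583×0.00000 = 2.596499 + 0.000000 = 2.596499.
Inverse-square distance factor (a/d)² = 1.0010² = 1.002001.
Q̄ = (S_0/π) × 1.002001 × [bracket] = (2886/π) × 1.002001 × 2.596499 = 2390 W/m².

Q̄ ≈ 2.39e+03 W/m²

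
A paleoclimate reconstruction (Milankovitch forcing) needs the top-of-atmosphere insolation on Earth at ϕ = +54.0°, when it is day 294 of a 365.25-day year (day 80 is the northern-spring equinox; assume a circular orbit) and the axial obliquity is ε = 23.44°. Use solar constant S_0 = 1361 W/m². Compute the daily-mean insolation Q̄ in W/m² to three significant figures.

Q̄ ≈ 147 W/m²

Solar longitude: L_s = 360° × (294 − 80)/365.25 = 210.924°.
sin δ = sin 23.44° × sin 210.924° = -0.20442, so δ = -11.796°.
cos h₀ = −tan(+54.0°) tan(-11.796°) = 0.2874, h₀ = 1.2792 rad.
Bracket: h₀ sin ϕ sin δ + cos ϕ cos δ sin h₀ = 1.2792×0.80902×-0.20442 + 0.58779×0.97888×0.95780 = -0.211554 + 0.551095 = 0.339541.
Q̄ = (S_0/π) × [bracket] = (1361/π) × 0.339541 = 147.1 W/m².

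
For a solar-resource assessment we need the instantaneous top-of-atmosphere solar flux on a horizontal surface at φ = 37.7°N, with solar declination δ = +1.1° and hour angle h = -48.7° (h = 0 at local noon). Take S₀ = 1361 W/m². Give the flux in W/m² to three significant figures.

cos θ_z = sin φ sin δ + cos φ cos δ cos h = 0.011740 + 0.522113 = 0.533853.
Flux = S₀ · cos θ_z = 1361 × 0.533853 = 726.6 W/m².

727 W/m²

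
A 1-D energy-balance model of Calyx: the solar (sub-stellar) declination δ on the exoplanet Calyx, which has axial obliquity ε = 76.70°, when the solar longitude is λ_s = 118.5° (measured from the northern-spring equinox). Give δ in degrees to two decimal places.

δ = +58.79°

sin δ = sin ε · sin λ_s = sin 76.70° × sin 118.5° = 0.855246.
δ = arcsin(0.855246) = +58.79°.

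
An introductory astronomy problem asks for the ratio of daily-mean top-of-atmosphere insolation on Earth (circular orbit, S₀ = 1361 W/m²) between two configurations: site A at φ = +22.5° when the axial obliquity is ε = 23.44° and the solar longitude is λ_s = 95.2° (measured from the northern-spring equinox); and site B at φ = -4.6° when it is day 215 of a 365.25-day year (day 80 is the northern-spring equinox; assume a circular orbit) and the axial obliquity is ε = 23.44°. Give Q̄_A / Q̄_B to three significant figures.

Q̄_A / Q̄_B ≈ 1.20

— Configuration A (φ=+22.5°):
Solar declination: sin δ = sin ε · sin λ_s = sin 23.44° × sin 95.2° = 0.39615, so δ = +23.338°.
cos H₀ = −tan(+22.5°) tan(+23.338°) = -0.1787, H₀ = 1.7505 rad.
Bracket: H₀ sin φ sin δ + cos φ cos δ sin H₀ = 1.7505×0.38268×0.39615 + 0.92388×0.91819×0.98390 = 0.265373 + 0.834640 = 1.100013.
Q̄ = (S₀/π) × [bracket] = (1361/π) × 1.100013 = 476.55 W/m².
— Configuration B (φ=-4.6°):
Solar longitude: λ_s = 360° × (215 − 80)/365.25 = 133.060°.
sin δ = sin 23.44° × sin 133.060° = 0.29064, so δ = +16.896°.
cos H₀ = −tan(-4.6°) tan(+16.896°) = 0.0244, H₀ = 1.5464 rad.
Bracket: H₀ sin φ sin δ + cos φ cos δ sin H₀ = 1.5464×-0.08020×0.29064 + 0.99678×0.95683×0.99970 = -0.036046 + 0.953463 = 0.917417.
Q̄ = (S₀/π) × [bracket] = (1361/π) × 0.917417 = 397.44 W/m².
Ratio Q̄_A / Q̄_B = 476.55 / 397.44 = 1.199.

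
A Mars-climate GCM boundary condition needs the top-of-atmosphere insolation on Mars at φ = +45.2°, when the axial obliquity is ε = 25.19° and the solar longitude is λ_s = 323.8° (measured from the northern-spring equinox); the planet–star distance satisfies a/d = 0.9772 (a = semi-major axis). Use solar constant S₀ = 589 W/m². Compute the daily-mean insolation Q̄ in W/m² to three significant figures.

Solar declination: sin δ = sin ε · sin λ_s = sin 25.19° × sin 323.8° = -0.25137, so δ = -14.559°.
cos H₀ = −tan(+45.2°) tan(-14.559°) = 0.2615, H₀ = 1.3062 rad.
Bracket: H₀ sin φ sin δ + cos φ cos δ sin H₀ = 1.3062×0.70957×-0.25137 + 0.70463×0.96789×0.96519 = -0.232980 + 0.658264 = 0.425284.
Inverse-square distance factor (a/d)² = 0.9772² = 0.954920.
Q̄ = (S₀/π) × 0.954920 × [bracket] = (589/π) × 0.954920 × 0.425284 = 76.14 W/m².

Q̄ ≈ 76.1 W/m²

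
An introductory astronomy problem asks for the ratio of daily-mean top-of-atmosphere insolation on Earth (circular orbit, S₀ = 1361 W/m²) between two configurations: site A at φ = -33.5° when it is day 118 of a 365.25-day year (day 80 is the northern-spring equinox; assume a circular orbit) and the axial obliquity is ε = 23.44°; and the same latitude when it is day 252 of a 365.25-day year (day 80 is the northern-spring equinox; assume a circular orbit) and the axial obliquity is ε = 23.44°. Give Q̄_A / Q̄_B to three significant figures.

Q̄_A / Q̄_B ≈ 0.793

— Configuration A (φ=-33.5°):
Solar longitude: λ_s = 360° × (118 − 80)/365.25 = 37.454°.
sin δ = sin 23.44° × sin 37.454° = 0.24190, so δ = +13.999°.
cos H₀ = −tan(-33.5°) tan(+13.999°) = 0.1650, H₀ = 1.4050 rad.
Bracket: H₀ sin φ sin δ + cos φ cos δ sin H₀ = 1.4050×-0.55194×0.24190 + 0.83389×0.97030×0.98629 = -0.187588 + 0.798030 = 0.610442.
Q̄ = (S₀/π) × [bracket] = (1361/π) × 0.610442 = 264.46 W/m².
— Configuration B (φ=-33.5°):
Solar longitude: λ_s = 360° × (252 − 80)/365.25 = 169.528°.
sin δ = sin 23.44° × sin 169.528° = 0.07230, so δ = +4.146°.
cos H₀ = −tan(-33.5°) tan(+4.146°) = 0.0480, H₀ = 1.5228 rad.
Bracket: H₀ sin φ sin δ + cos φ cos δ sin H₀ = 1.5228×-0.55194×0.07230 + 0.83389×0.99738×0.99885 = -0.060768 + 0.830749 = 0.769981.
Q̄ = (S₀/π) × [bracket] = (1361/π) × 0.769981 = 333.57 W/m².
Ratio Q̄_A / Q̄_B = 264.46 / 333.57 = 0.7928.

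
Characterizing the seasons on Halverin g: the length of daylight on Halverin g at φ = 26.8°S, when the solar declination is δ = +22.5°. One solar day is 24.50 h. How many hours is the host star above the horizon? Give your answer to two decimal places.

10.61 h

cos H₀ = −tan φ · tan δ = −tan(-26.8°) × tan(+22.500°) = 0.2092, so H₀ = 1.3600 rad = 77.92°.
Daylight = 2H₀/(2π) × 24.50 h = (1.3600/π) × 24.50 = 10.61 h.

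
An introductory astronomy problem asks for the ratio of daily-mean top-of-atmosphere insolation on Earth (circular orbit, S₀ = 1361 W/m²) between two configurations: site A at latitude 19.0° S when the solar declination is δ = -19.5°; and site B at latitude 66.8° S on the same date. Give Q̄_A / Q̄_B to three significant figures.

Q̄_A / Q̄_B ≈ 1.08

— Configuration A (φ=-19.0°):
cos H₀ = −tan(-19.0°) tan(-19.500°) = -0.1219, H₀ = 1.6930 rad.
Bracket: H₀ sin φ sin δ + cos φ cos δ sin H₀ = 1.6930×-0.32557×-0.33381 + 0.94552×0.94264×0.99254 = 0.183993 + 0.884636 = 1.068629.
Q̄ = (S₀/π) × [bracket] = (1361/π) × 1.068629 = 462.95 W/m².
— Configuration B (φ=-66.8°):
cos H₀ = −tan(-66.8°) tan(-19.500°) = -0.8262, H₀ = 2.5432 rad.
Bracket: H₀ sin φ sin δ + cos φ cos δ sin H₀ = 2.5432×-0.91914×-0.33381 + 0.39394×0.94264×0.56335 = 0.780300 + 0.209196 = 0.989496.
Q̄ = (S₀/π) × [bracket] = (1361/π) × 0.989496 = 428.67 W/m².
Ratio Q̄_A / Q̄_B = 462.95 / 428.67 = 1.080.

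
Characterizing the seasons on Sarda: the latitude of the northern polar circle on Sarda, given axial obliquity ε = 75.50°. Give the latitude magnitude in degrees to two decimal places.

The polar circle is the lowest latitude that experiences at least one full rotation of continuous daylight at the northern-summer solstice; it lies at |ϕ| = 90° − ε = 90° − 75.50° = 14.50°.

14.50°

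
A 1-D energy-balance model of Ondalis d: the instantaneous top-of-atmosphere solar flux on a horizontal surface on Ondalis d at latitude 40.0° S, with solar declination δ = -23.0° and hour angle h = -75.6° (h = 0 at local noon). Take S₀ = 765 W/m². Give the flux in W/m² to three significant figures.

cos θ_z = sin φ sin δ + cos φ cos δ cos h = 0.251157 + 0.175363 = 0.426520.
Flux = S₀ · cos θ_z = 765 × 0.426520 = 326.3 W/m².

326 W/m²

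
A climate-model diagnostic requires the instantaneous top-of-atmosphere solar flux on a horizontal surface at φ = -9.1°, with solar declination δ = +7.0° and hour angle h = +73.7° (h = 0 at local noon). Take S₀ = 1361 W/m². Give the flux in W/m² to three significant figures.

348 W/m²

cos θ_z = sin φ sin δ + cos φ cos δ cos h = -0.019275 + 0.275068 = 0.255793.
Flux = S₀ · cos θ_z = 1361 × 0.255793 = 348.1 W/m².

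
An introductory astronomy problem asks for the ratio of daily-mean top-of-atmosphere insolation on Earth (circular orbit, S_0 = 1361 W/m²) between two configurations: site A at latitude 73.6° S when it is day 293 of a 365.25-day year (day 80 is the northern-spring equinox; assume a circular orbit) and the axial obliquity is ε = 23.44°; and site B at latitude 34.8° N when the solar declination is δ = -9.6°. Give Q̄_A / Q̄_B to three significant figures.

Q̄_A / Q̄_B ≈ 0.968

— Configuration A (ϕ=-73.6°):
Solar longitude: L_s = 360° × (293 − 80)/365.25 = 209.938°.
sin δ = sin 23.44° × sin 209.938° = -0.19852, so δ = -11.451°.
cos h₀ = −tan(-73.6°) tan(-11.451°) = -0.6882, h₀ = 2.3298 rad.
Bracket: h₀ sin ϕ sin δ + cos ϕ cos δ sin h₀ = 2.3298×-0.95931×-0.19852 + 0.28234×0.98010×0.72550 = 0.443692 + 0.200761 = 0.644453.
Q̄ = (S_0/π) × [bracket] = (1361/π) × 0.644453 = 279.19 W/m².
— Configuration B (ϕ=+34.8°):
cos h₀ = −tan(+34.8°) tan(-9.600°) = 0.1176, h₀ = 1.4530 rad.
Bracket: h₀ sin ϕ sin δ + cos ϕ cos δ sin h₀ = 1.4530×0.57071×-0.16677 + 0.82115×0.98600×0.99307 = -0.138293 + 0.804043 = 0.665750.
Q̄ = (S_0/π) × [bracket] = (1361/π) × 0.665750 = 288.42 W/m².
Ratio Q̄_A / Q̄_B = 279.19 / 288.42 = 0.9680.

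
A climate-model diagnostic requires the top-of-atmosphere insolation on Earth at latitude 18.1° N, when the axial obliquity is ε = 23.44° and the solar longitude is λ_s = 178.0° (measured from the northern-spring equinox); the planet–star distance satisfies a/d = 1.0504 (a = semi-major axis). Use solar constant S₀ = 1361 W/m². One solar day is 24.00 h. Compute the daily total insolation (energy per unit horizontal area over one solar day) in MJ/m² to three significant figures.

Solar declination: sin δ = sin ε · sin λ_s = sin 23.44° × sin 178.0° = 0.01388, so δ = +0.795°.
cos H₀ = −tan(+18.1°) tan(+0.795°) = -0.0045, H₀ = 1.5753 rad.
Bracket: H₀ sin φ sin δ + cos φ cos δ sin H₀ = 1.5753×0.31068×0.01388 + 0.95052×0.99990×0.99999 = 0.006793 + 0.950415 = 0.957208.
Inverse-square distance factor (a/d)² = 1.0504² = 1.103340.
Q̄ = (S₀/π) × 1.103340 × [bracket] = (1361/π) × 1.103340 × 0.957208 = 457.53 W/m².
Daily total = Q̄ × 24.00 h × 3600 s/h = 457.53 × 24.00 × 3600 / 10⁶ = 39.53 MJ/m².

39.5 MJ/m²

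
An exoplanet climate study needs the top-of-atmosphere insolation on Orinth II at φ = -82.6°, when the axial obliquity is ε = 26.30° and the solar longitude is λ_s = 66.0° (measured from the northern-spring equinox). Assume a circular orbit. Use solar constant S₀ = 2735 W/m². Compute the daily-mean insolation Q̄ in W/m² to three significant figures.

Q̄ ≈ 0.00 W/m²

Solar declination: sin δ = sin ε · sin λ_s = sin 26.30° × sin 66.0° = 0.40477, so δ = +23.876°.
cos H₀ = −tan(-82.6°) tan(+23.876°) = 3.4082 ≥ 1 ⇒ polar night, H₀ = 0 and Q̄ = 0.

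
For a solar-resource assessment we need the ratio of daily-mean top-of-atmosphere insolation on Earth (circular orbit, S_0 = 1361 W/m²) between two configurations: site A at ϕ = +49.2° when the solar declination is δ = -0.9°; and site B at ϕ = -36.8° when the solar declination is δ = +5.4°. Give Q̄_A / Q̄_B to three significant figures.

— Configuration A (ϕ=+49.2°):
cos h₀ = −tan(+49.2°) tan(-0.900°) = 0.0182, h₀ = 1.5526 rad.
Bracket: h₀ sin ϕ sin δ + cos ϕ cos δ sin h₀ = 1.5526×0.75700×-0.01571 + 0.65342×0.99988×0.99983 = -0.018464 + 0.653231 = 0.634767.
Q̄ = (S_0/π) × [bracket] = (1361/π) × 0.634767 = 274.99 W/m².
— Configuration B (ϕ=-36.8°):
cos h₀ = −tan(-36.8°) tan(+5.400°) = 0.0707, h₀ = 1.5000 rad.
Bracket: h₀ sin ϕ sin δ + cos ϕ cos δ sin h₀ = 1.5000×-0.59902×0.09411 + 0.80073×0.99556×0.99750 = -0.084561 + 0.795182 = 0.710621.
Q̄ = (S_0/π) × [bracket] = (1361/π) × 0.710621 = 307.86 W/m².
Ratio Q̄_A / Q̄_B = 274.99 / 307.86 = 0.8932.

Q̄_A / Q̄_B ≈ 0.893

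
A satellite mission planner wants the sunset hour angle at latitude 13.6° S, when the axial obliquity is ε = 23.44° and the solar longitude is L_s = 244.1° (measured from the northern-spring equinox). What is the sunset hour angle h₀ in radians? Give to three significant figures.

h₀ = 1.66 rad

Solar declination: sin δ = sin ε · sin L_s = sin 23.44° × sin 244.1° = -0.35783, so δ = -20.967°.
cos h₀ = −tan ϕ · tan δ = −tan(-13.6°) × tan(-20.967°) = -0.0927, so h₀ = 1.6636 rad = 95.32°.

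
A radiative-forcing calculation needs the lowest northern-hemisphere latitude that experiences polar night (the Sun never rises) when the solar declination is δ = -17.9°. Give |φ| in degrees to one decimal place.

Polar night requires cos H₀ = −tan φ tan δ ≥ 1, i.e. tan φ tan δ ≤ −1.
The boundary is |tan φ| · |tan δ| = 1, so |φ| = 90° − |δ| = 90° − 17.9° = 72.1° in the northern hemisphere.

|φ| = 72.1°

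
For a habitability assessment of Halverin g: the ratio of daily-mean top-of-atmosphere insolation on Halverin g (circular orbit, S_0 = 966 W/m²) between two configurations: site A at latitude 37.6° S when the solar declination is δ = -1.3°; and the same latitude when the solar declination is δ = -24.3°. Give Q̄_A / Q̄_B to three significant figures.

Q̄_A / Q̄_B ≈ 0.701

— Configuration A (ϕ=-37.6°):
cos h₀ = −tan(-37.6°) tan(-1.300°) = -0.0175, h₀ = 1.5883 rad.
Bracket: h₀ sin ϕ sin δ + cos ϕ cos δ sin h₀ = 1.5883×-0.61015×-0.02269 + 0.79229×0.99974×0.99985 = 0.021989 + 0.791965 = 0.813954.
Q̄ = (S_0/π) × [bracket] = (966/π) × 0.813954 = 250.28 W/m².
— Configuration B (ϕ=-37.6°):
cos h₀ = −tan(-37.6°) tan(-24.300°) = -0.3477, h₀ = 1.9259 rad.
Bracket: h₀ sin ϕ sin δ + cos ϕ cos δ sin h₀ = 1.9259×-0.61015×-0.41151 + 0.79229×0.91140×0.93760 = 0.483560 + 0.677034 = 1.160594.
Q̄ = (S_0/π) × [bracket] = (966/π) × 1.160594 = 356.87 W/m².
Ratio Q̄_A / Q̄_B = 250.28 / 356.87 = 0.7013.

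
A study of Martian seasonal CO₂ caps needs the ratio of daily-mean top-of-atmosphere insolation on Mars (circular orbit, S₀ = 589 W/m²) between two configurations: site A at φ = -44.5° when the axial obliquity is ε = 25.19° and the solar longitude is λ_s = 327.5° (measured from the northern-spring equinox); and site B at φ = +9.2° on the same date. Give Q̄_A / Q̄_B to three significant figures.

Q̄_A / Q̄_B ≈ 1.07

— Configuration A (φ=-44.5°):
Solar declination: sin δ = sin ε · sin λ_s = sin 25.19° × sin 327.5° = -0.22869, so δ = -13.220°.
cos H₀ = −tan(-44.5°) tan(-13.220°) = -0.2308, H₀ = 1.8037 rad.
Bracket: H₀ sin φ sin δ + cos φ cos δ sin H₀ = 1.8037×-0.70091×-0.22869 + 0.71325×0.97350×0.97299 = 0.289117 + 0.675595 = 0.964712.
Q̄ = (S₀/π) × [bracket] = (589/π) × 0.964712 = 180.87 W/m².
— Configuration B (φ=+9.2°):
cos H₀ = −tan(+9.2°) tan(-13.220°) = 0.0380, H₀ = 1.5327 rad.
Bracket: H₀ sin φ sin δ + cos φ cos δ sin H₀ = 1.5327×0.15988×-0.22869 + 0.98714×0.97350×0.99928 = -0.056040 + 0.960289 = 0.904249.
Q̄ = (S₀/π) × [bracket] = (589/π) × 0.904249 = 169.53 W/m².
Ratio Q̄_A / Q̄_B = 180.87 / 169.53 = 1.067.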